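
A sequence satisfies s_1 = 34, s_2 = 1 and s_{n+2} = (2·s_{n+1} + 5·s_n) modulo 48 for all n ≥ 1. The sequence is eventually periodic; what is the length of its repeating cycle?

We have s_1 = 34; s_2 = 1; s_3 = 28; s_4 = 13; s_5 = 22; s_6 = 13; s_7 = 40; s_8 = 1; s_9 = 10; s_{10} = 25; s_{11} = 4; s_{12} = 37; s_{13} = 46; s_{14} = 37; s_{15} = 16; s_{16} = 25; s_{17} = 34; s_{18} = 1.
Since (s_{17}, s_{18}) = (s_1, s_2) = (34, 1) (two consecutive terms determine the rest), the sequence is periodic with period 16.

16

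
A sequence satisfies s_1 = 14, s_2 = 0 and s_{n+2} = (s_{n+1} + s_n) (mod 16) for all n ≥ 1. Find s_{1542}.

We have s_1 = 14; s_2 = 0; s_3 = 14; s_4 = 14; s_5 = 12; s_6 = 10; s_7 = 6; s_8 = 0; s_9 = 6; s_{10} = 6; s_{11} = 12; s_{12} = 2; s_{13} = 14; s_{14} = 0.
The sequence repeats with period 12.
(1542 - 1) mod 12 = 5, so s_{1542} = s_6 = 10.

10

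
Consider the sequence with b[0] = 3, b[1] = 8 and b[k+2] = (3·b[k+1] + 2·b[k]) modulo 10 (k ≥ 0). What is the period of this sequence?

24

Computing terms: b[0] = 3,  b[1] = 8,  b[2] = 0,  b[3] = 6,  b[4] = 8,  b[5] = 6,  b[6] = 4,  b[7] = 4,  b[8] = 0,  b[9] = 8,  b[10] = 4,  b[11] = 8,  b[12] = 2,  b[13] = 2,  b[14] = 0,  b[15] = 4,  b[16] = 2,  b[17] = 4,  b[18] = 6,  b[19] = 6,  b[20] = 0,  b[21] = 2,  b[22] = 6,  b[23] = 2,  b[24] = 8,  b[25] = 8,  b[26] = 0.
Since (b[25], b[26]) = (b[1], b[2]) = (8, 0) (two consecutive terms determine the rest), the sequence is eventually periodic: after a pre-period of length 1 it cycles with period 24.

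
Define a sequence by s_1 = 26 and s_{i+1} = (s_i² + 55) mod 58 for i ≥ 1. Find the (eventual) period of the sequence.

10

We have s_1 = 26; s_2 = 35; s_3 = 4; s_4 = 13; s_5 = 50; s_6 = 3; s_7 = 6; s_8 = 33; s_9 = 42; s_{10} = 21; s_{11} = 32; s_{12} = 35.
Since s_{12} = s_2 = 35, the sequence is eventually periodic: after a pre-period of length 1 it cycles with period 10.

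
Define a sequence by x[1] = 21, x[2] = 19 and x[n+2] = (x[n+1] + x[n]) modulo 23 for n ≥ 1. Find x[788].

We have x[1] = 21,  x[2] = 19,  x[3] = 17,  x[4] = 13,  x[5] = 7,  x[6] = 20,  x[7] = 4,  x[8] = 1,  x[9] = 5,  x[10] = 6,  x[11] = 11,  x[12] = 17,  x[13] = 5,  x[14] = 22,  x[15] = 4,  x[16] = 3,  x[17] = 7,  x[18] = 10,  x[19] = 17,  x[20] = 4,  x[21] = 21,  x[22] = 2,  x[23] = 0,  x[24] = 2,  x[25] = 2,  x[26] = 4,  x[27] = 6,  x[28] = 10,  x[29] = 16,  x[30] = 3,  x[31] = 19,  x[32] = 22,  x[33] = 18,  x[34] = 17,  x[35] = 12,  x[36] = 6,  x[37] = 18,  x[38] = 1,  x[39] = 19,  x[40] = 20,  x[41] = 16,  x[42] = 13,  x[43] = 6,  x[44] = 19,  x[45] = 2,  x[46] = 21,  x[47] = 0,  x[48] = 21,  x[49] = 21,  x[50] = 19.
The sequence repeats with period 48.
(788 - 1) mod 48 = 19, so x[788] = x[20] = 4.

4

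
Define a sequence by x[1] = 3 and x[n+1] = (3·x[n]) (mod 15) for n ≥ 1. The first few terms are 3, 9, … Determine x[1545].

3

We have x[1] = 3; x[2] = 9; x[3] = 12; x[4] = 6; x[5] = 3.
Since x[5] = x[1] = 3, the sequence is periodic with period 4.
(1545 - 1) mod 4 = 0, so x[1545] = x[1] = 3.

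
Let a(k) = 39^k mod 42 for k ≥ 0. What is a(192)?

Listing terms: a(0) = 1, a(1) = 39, a(2) = 9, a(3) = 15, a(4) = 39.
Since a(4) = a(1) = 39, the sequence is eventually periodic: after a pre-period of length 1 it cycles with period 3.
For k ≥ 1, a(k) depends only on (k - 1) mod 3. (192 - 1) mod 3 = 2, so a(192) = a(3) = 15.

15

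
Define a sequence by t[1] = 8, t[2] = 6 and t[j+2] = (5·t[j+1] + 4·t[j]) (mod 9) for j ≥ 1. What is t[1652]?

We have t[1] = 8; t[2] = 6; t[3] = 8; t[4] = 1; t[5] = 1; t[6] = 0; t[7] = 4; t[8] = 2; t[9] = 8; t[10] = 3; t[11] = 2; t[12] = 4; t[13] = 1; t[14] = 3; t[15] = 1; t[16] = 8; t[17] = 8; t[18] = 0; t[19] = 5; t[20] = 7; t[21] = 1; t[22] = 6; t[23] = 7; t[24] = 5; t[25] = 8; t[26] = 6.
The sequence repeats with period 24.
(1652 - 1) mod 24 = 19, so t[1652] = t[20] = 7.

7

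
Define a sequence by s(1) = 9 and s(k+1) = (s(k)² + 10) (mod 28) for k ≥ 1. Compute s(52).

19

We have s(1) = 9, s(2) = 7, s(3) = 3, s(4) = 19, s(5) = 7.
Since s(5) = s(2) = 7, the sequence is eventually periodic: after a pre-period of length 1 it cycles with period 3.
For k ≥ 2, s(k) depends only on (k - 2) mod 3. (52 - 2) mod 3 = 2, so s(52) = s(4) = 19.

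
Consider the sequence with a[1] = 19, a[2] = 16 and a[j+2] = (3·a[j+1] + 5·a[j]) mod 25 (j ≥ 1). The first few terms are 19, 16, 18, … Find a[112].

14

Listing terms: a[1] = 19, a[2] = 16, a[3] = 18, a[4] = 9, a[5] = 17, a[6] = 21, a[7] = 23, a[8] = 24, a[9] = 12, a[10] = 6, a[11] = 3, a[12] = 14, a[13] = 7, a[14] = 16, a[15] = 8, a[16] = 4, a[17] = 2, a[18] = 1, a[19] = 13, a[20] = 19, a[21] = 22, a[22] = 11, a[23] = 18, a[24] = 9.
Since (a[23], a[24]) = (a[3], a[4]) = (18, 9) (two consecutive terms determine the rest), the sequence is eventually periodic: after a pre-period of length 2 it cycles with period 20.
For j ≥ 3, a[j] depends only on (j - 3) mod 20. (112 - 3) mod 20 = 9, so a[112] = a[12] = 14.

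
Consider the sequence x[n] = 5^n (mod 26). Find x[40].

1

We have x[0] = 1, x[1] = 5, x[2] = 25, x[3] = 21, x[4] = 1.
The sequence repeats with period 4.
So x[40] = x[0 + ((40-0) mod 4)] = x[0] = 1.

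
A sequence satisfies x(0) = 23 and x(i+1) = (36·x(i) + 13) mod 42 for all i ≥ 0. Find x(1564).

Computing terms: x(0) = 23, x(1) = 1, x(2) = 7, x(3) = 13, x(4) = 19, x(5) = 25, x(6) = 31, x(7) = 37, x(8) = 1.
Since x(8) = x(1) = 1, the sequence is eventually periodic: after a pre-period of length 1 it cycles with period 7.
For i ≥ 1, x(i) depends only on (i - 1) mod 7. (1564 - 1) mod 7 = 2, so x(1564) = x(3) = 13.

13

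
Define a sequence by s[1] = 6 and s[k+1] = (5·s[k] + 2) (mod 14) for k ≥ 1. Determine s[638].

4

Listing terms: s[1] = 6; s[2] = 4; s[3] = 8; s[4] = 0; s[5] = 2; s[6] = 12; s[7] = 6.
Since s[7] = s[1] = 6, the sequence is periodic with period 6.
(638 - 1) mod 6 = 1, so s[638] = s[2] = 4.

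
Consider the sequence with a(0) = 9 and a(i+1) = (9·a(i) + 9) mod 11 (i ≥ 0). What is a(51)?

2

Computing terms: a(0) = 9,  a(1) = 2,  a(2) = 5,  a(3) = 10,  a(4) = 0,  a(5) = 9.
Since a(5) = a(0) = 9, the sequence is periodic with period 5.
(51 - 0) mod 5 = 1, so a(51) = a(1) = 2.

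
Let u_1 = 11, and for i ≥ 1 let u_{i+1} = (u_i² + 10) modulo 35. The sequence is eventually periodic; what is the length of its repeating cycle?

3

Listing terms: u_1 = 11; u_2 = 26; u_3 = 21; u_4 = 31; u_5 = 26.
Since u_5 = u_2 = 26, the sequence is eventually periodic: after a pre-period of length 1 it cycles with period 3.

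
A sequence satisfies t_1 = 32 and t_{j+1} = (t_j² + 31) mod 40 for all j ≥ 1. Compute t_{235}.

32

Computing terms: t_1 = 32,  t_2 = 15,  t_3 = 16,  t_4 = 7,  t_5 = 0,  t_6 = 31,  t_7 = 32.
Since t_7 = t_1 = 32, the sequence is periodic with period 6.
(235 - 1) mod 6 = 0, so t_{235} = t_1 = 32.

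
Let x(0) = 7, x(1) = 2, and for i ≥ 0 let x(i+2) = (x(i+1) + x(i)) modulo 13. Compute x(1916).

1

Listing terms: x(0) = 7; x(1) = 2; x(2) = 9; x(3) = 11; x(4) = 7; x(5) = 5; x(6) = 12; x(7) = 4; x(8) = 3; x(9) = 7; x(10) = 10; x(11) = 4; x(12) = 1; x(13) = 5; x(14) = 6; x(15) = 11; x(16) = 4; x(17) = 2; x(18) = 6; x(19) = 8; x(20) = 1; x(21) = 9; x(22) = 10; x(23) = 6; x(24) = 3; x(25) = 9; x(26) = 12; x(27) = 8; x(28) = 7; x(29) = 2.
The sequence repeats with period 28.
(1916 - 0) mod 28 = 12, so x(1916) = x(12) = 1.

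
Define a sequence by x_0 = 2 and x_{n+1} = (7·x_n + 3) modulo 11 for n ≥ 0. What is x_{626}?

4

Listing terms: x_0 = 2; x_1 = 6; x_2 = 1; x_3 = 10; x_4 = 7; x_5 = 8; x_6 = 4; x_7 = 9; x_8 = 0; x_9 = 3; x_{10} = 2.
Since x_{10} = x_0 = 2, the sequence is periodic with period 10.
So x_{626} = x_{0 + ((626-0) mod 10)} = x_6 = 4.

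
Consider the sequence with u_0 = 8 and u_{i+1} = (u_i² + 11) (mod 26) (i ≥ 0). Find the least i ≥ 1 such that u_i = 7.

Listing terms: u_0 = 8, u_1 = 23, u_2 = 20, u_3 = 21, u_4 = 10, u_5 = 7, u_6 = 8.
The sequence repeats with period 6.
The value 7 first appears (with i ≥ 1) at u_5.

5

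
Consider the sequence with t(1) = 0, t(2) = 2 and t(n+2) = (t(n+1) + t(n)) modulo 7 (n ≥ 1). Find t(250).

5

Listing terms: t(1) = 0,  t(2) = 2,  t(3) = 2,  t(4) = 4,  t(5) = 6,  t(6) = 3,  t(7) = 2,  t(8) = 5,  t(9) = 0,  t(10) = 5,  t(11) = 5,  t(12) = 3,  t(13) = 1,  t(14) = 4,  t(15) = 5,  t(16) = 2,  t(17) = 0,  t(18) = 2.
The sequence repeats with period 16.
(250 - 1) mod 16 = 9, so t(250) = t(10) = 5.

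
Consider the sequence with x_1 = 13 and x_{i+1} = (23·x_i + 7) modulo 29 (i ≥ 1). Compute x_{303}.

16

Computing terms: x_1 = 13; x_2 = 16; x_3 = 27; x_4 = 19; x_5 = 9; x_6 = 11; x_7 = 28; x_8 = 13.
Since x_8 = x_1 = 13, the sequence is periodic with period 7.
(303 - 1) mod 7 = 1, so x_{303} = x_2 = 16.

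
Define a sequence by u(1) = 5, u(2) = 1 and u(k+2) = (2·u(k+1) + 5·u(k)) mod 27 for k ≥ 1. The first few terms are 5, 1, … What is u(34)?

Computing terms: u(1) = 5, u(2) = 1, u(3) = 0, u(4) = 5, u(5) = 10, u(6) = 18, u(7) = 5, u(8) = 19, u(9) = 9, u(10) = 5, u(11) = 1.
Since (u(10), u(11)) = (u(1), u(2)) = (5, 1) (two consecutive terms determine the rest), the sequence is periodic with period 9.
(34 - 1) mod 9 = 6, so u(34) = u(7) = 5.

5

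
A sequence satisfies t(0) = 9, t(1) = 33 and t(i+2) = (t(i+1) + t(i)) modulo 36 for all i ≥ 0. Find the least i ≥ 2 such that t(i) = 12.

5

t(0) = 9,  t(1) = 33,  t(2) = 6,  t(3) = 3,  t(4) = 9,  t(5) = 12,  t(6) = 21,  t(7) = 33,  t(8) = 18,  t(9) = 15,  t(10) = 33,  t(11) = 12,  t(12) = 9,  t(13) = 21,  t(14) = 30,  t(15) = 15,  t(16) = 9,  t(17) = 24,  t(18) = 33,  t(19) = 21,  t(20) = 18,  t(21) = 3,  t(22) = 21,  t(23) = 24,  t(24) = 9,  t(25) = 33.
Since (t(24), t(25)) = (t(0), t(1)) = (9, 33) (two consecutive terms determine the rest), the sequence is periodic with period 24.
The value 12 first appears (with i ≥ 2) at t(5).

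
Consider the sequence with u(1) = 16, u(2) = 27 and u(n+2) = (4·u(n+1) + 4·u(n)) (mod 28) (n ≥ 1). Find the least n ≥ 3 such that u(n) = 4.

3

u(1) = 16,  u(2) = 27,  u(3) = 4,  u(4) = 12,  u(5) = 8,  u(6) = 24,  u(7) = 16,  u(8) = 20,  u(9) = 4,  u(10) = 12.
Since (u(9), u(10)) = (u(3), u(4)) = (4, 12) (two consecutive terms determine the rest), the sequence is eventually periodic: after a pre-period of length 2 it cycles with period 6.
The value 4 first appears (with n ≥ 3) at u(3).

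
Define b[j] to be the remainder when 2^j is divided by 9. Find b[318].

Computing terms: b[1] = 2,  b[2] = 4,  b[3] = 8,  b[4] = 7,  b[5] = 5,  b[6] = 1,  b[7] = 2.
The sequence repeats with period 6.
So b[318] = b[1 + ((318-1) mod 6)] = b[6] = 1.

1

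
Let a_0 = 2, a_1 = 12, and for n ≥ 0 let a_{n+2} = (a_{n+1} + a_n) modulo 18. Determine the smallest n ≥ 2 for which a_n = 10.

7

Listing terms: a_0 = 2; a_1 = 12; a_2 = 14; a_3 = 8; a_4 = 4; a_5 = 12; a_6 = 16; a_7 = 10; a_8 = 8; a_9 = 0; a_{10} = 8; a_{11} = 8; a_{12} = 16; a_{13} = 6; a_{14} = 4; a_{15} = 10; a_{16} = 14; a_{17} = 6; a_{18} = 2; a_{19} = 8; a_{20} = 10; a_{21} = 0; a_{22} = 10; a_{23} = 10; a_{24} = 2; a_{25} = 12.
Since (a_{24}, a_{25}) = (a_0, a_1) = (2, 12) (two consecutive terms determine the rest), the sequence is periodic with period 24.
The value 10 first appears (with n ≥ 2) at a_7.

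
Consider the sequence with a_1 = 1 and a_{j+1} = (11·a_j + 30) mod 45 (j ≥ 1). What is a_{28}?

11

Listing terms: a_1 = 1,  a_2 = 41,  a_3 = 31,  a_4 = 11,  a_5 = 16,  a_6 = 26,  a_7 = 1.
The sequence repeats with period 6.
(28 - 1) mod 6 = 3, so a_{28} = a_4 = 11.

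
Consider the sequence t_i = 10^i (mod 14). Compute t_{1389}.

6

t_0 = 1,  t_1 = 10,  t_2 = 2,  t_3 = 6,  t_4 = 4,  t_5 = 12,  t_6 = 8,  t_7 = 10.
Since t_7 = t_1 = 10, the sequence is eventually periodic: after a pre-period of length 1 it cycles with period 6.
For i ≥ 1, t_i depends only on (i - 1) mod 6. (1389 - 1) mod 6 = 2, so t_{1389} = t_3 = 6.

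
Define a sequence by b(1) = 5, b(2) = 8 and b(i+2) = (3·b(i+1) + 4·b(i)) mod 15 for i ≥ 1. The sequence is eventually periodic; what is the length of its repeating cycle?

b(1) = 5, b(2) = 8, b(3) = 14, b(4) = 14, b(5) = 8, b(6) = 5, b(7) = 2, b(8) = 11, b(9) = 11, b(10) = 2, b(11) = 5, b(12) = 8.
Since (b(11), b(12)) = (b(1), b(2)) = (5, 8) (two consecutive terms determine the rest), the sequence is periodic with period 10.

10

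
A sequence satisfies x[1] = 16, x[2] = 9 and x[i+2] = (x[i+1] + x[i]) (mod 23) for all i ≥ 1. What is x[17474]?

Listing terms: x[1] = 16,  x[2] = 9,  x[3] = 2,  x[4] = 11,  x[5] = 13,  x[6] = 1,  x[7] = 14,  x[8] = 15,  x[9] = 6,  x[10] = 21,  x[11] = 4,  x[12] = 2,  x[13] = 6,  x[14] = 8,  x[15] = 14,  x[16] = 22,  x[17] = 13,  x[18] = 12,  x[19] = 2,  x[20] = 14,  x[21] = 16,  x[22] = 7,  x[23] = 0,  x[24] = 7,  x[25] = 7,  x[26] = 14,  x[27] = 21,  x[28] = 12,  x[29] = 10,  x[30] = 22,  x[31] = 9,  x[32] = 8,  x[33] = 17,  x[34] = 2,  x[35] = 19,  x[36] = 21,  x[37] = 17,  x[38] = 15,  x[39] = 9,  x[40] = 1,  x[41] = 10,  x[42] = 11,  x[43] = 21,  x[44] = 9,  x[45] = 7,  x[46] = 16,  x[47] = 0,  x[48] = 16,  x[49] = 16,  x[50] = 9.
Since (x[49], x[50]) = (x[1], x[2]) = (16, 9) (two consecutive terms determine the rest), the sequence is periodic with period 48.
So x[17474] = x[1 + ((17474-1) mod 48)] = x[2] = 9.

9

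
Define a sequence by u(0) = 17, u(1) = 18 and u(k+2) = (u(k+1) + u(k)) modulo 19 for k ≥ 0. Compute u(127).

18

We have u(0) = 17,  u(1) = 18,  u(2) = 16,  u(3) = 15,  u(4) = 12,  u(5) = 8,  u(6) = 1,  u(7) = 9,  u(8) = 10,  u(9) = 0,  u(10) = 10,  u(11) = 10,  u(12) = 1,  u(13) = 11,  u(14) = 12,  u(15) = 4,  u(16) = 16,  u(17) = 1,  u(18) = 17,  u(19) = 18.
The sequence repeats with period 18.
(127 - 0) mod 18 = 1, so u(127) = u(1) = 18.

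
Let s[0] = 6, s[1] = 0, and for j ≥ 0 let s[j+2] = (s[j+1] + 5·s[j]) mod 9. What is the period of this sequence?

Listing terms: s[0] = 6; s[1] = 0; s[2] = 3; s[3] = 3; s[4] = 0; s[5] = 6; s[6] = 6; s[7] = 0.
Since (s[6], s[7]) = (s[0], s[1]) = (6, 0) (two consecutive terms determine the rest), the sequence is periodic with period 6.

6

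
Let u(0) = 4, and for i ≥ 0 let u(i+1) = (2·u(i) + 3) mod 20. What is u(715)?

Listing terms: u(0) = 4,  u(1) = 11,  u(2) = 5,  u(3) = 13,  u(4) = 9,  u(5) = 1,  u(6) = 5.
Since u(6) = u(2) = 5, the sequence is eventually periodic: after a pre-period of length 2 it cycles with period 4.
For i ≥ 2, u(i) depends only on (i - 2) mod 4. (715 - 2) mod 4 = 1, so u(715) = u(3) = 13.

13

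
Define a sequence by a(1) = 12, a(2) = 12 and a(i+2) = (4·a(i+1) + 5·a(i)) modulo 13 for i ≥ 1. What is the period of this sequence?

Computing terms: a(1) = 12; a(2) = 12; a(3) = 4; a(4) = 11; a(5) = 12; a(6) = 12.
Since (a(5), a(6)) = (a(1), a(2)) = (12, 12) (two consecutive terms determine the rest), the sequence is periodic with period 4.

4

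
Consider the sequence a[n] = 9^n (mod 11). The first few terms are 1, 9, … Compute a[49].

a[0] = 1,  a[1] = 9,  a[2] = 4,  a[3] = 3,  a[4] = 5,  a[5] = 1.
Since a[5] = a[0] = 1, the sequence is periodic with period 5.
(49 - 0) mod 5 = 4, so a[49] = a[4] = 5.

5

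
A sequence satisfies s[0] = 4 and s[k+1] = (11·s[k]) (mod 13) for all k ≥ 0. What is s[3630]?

9

Listing terms: s[0] = 4, s[1] = 5, s[2] = 3, s[3] = 7, s[4] = 12, s[5] = 2, s[6] = 9, s[7] = 8, s[8] = 10, s[9] = 6, s[10] = 1, s[11] = 11, s[12] = 4.
The sequence repeats with period 12.
(3630 - 0) mod 12 = 6, so s[3630] = s[6] = 9.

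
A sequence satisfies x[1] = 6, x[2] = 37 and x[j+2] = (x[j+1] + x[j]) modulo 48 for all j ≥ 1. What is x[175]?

Computing terms: x[1] = 6; x[2] = 37; x[3] = 43; x[4] = 32; x[5] = 27; x[6] = 11; x[7] = 38; x[8] = 1; x[9] = 39; x[10] = 40; x[11] = 31; x[12] = 23; x[13] = 6; x[14] = 29; x[15] = 35; x[16] = 16; x[17] = 3; x[18] = 19; x[19] = 22; x[20] = 41; x[21] = 15; x[22] = 8; x[23] = 23; x[24] = 31; x[25] = 6; x[26] = 37.
The sequence repeats with period 24.
So x[175] = x[1 + ((175-1) mod 24)] = x[7] = 38.

38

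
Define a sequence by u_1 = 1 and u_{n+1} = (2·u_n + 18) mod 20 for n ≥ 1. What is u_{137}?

Computing terms: u_1 = 1; u_2 = 0; u_3 = 18; u_4 = 14; u_5 = 6; u_6 = 10; u_7 = 18.
Since u_7 = u_3 = 18, the sequence is eventually periodic: after a pre-period of length 2 it cycles with period 4.
For n ≥ 3, u_n depends only on (n - 3) mod 4. (137 - 3) mod 4 = 2, so u_{137} = u_5 = 6.

6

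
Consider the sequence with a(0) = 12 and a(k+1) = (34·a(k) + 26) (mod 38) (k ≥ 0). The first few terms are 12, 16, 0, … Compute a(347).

34

We have a(0) = 12, a(1) = 16, a(2) = 0, a(3) = 26, a(4) = 36, a(5) = 34, a(6) = 4, a(7) = 10, a(8) = 24, a(9) = 6, a(10) = 2, a(11) = 18, a(12) = 30, a(13) = 20, a(14) = 22, a(15) = 14, a(16) = 8, a(17) = 32, a(18) = 12.
Since a(18) = a(0) = 12, the sequence is periodic with period 18.
(347 - 0) mod 18 = 5, so a(347) = a(5) = 34.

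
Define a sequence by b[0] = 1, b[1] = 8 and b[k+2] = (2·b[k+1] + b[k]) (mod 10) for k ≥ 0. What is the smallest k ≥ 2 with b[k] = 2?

Listing terms: b[0] = 1,  b[1] = 8,  b[2] = 7,  b[3] = 2,  b[4] = 1,  b[5] = 4,  b[6] = 9,  b[7] = 2,  b[8] = 3,  b[9] = 8,  b[10] = 9,  b[11] = 6,  b[12] = 1,  b[13] = 8.
Since (b[12], b[13]) = (b[0], b[1]) = (1, 8) (two consecutive terms determine the rest), the sequence is periodic with period 12.
The value 2 first appears (with k ≥ 2) at b[3].

3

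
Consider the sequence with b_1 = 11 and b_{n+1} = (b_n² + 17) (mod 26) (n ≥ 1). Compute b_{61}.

1

Computing terms: b_1 = 11, b_2 = 8, b_3 = 3, b_4 = 0, b_5 = 17, b_6 = 20, b_7 = 1, b_8 = 18, b_9 = 3.
Since b_9 = b_3 = 3, the sequence is eventually periodic: after a pre-period of length 2 it cycles with period 6.
For n ≥ 3, b_n depends only on (n - 3) mod 6. (61 - 3) mod 6 = 4, so b_{61} = b_7 = 1.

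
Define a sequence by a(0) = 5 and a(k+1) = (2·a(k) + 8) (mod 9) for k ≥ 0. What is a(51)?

Listing terms: a(0) = 5; a(1) = 0; a(2) = 8; a(3) = 6; a(4) = 2; a(5) = 3; a(6) = 5.
The sequence repeats with period 6.
So a(51) = a(0 + ((51-0) mod 6)) = a(3) = 6.

6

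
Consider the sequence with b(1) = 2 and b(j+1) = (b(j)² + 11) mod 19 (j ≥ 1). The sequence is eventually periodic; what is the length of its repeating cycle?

3

b(1) = 2; b(2) = 15; b(3) = 8; b(4) = 18; b(5) = 12; b(6) = 3; b(7) = 1; b(8) = 12.
Since b(8) = b(5) = 12, the sequence is eventually periodic: after a pre-period of length 4 it cycles with period 3.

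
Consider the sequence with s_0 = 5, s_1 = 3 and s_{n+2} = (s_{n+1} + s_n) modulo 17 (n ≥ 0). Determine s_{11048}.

16

Computing terms: s_0 = 5; s_1 = 3; s_2 = 8; s_3 = 11; s_4 = 2; s_5 = 13; s_6 = 15; s_7 = 11; s_8 = 9; s_9 = 3; s_{10} = 12; s_{11} = 15; s_{12} = 10; s_{13} = 8; s_{14} = 1; s_{15} = 9; s_{16} = 10; s_{17} = 2; s_{18} = 12; s_{19} = 14; s_{20} = 9; s_{21} = 6; s_{22} = 15; s_{23} = 4; s_{24} = 2; s_{25} = 6; s_{26} = 8; s_{27} = 14; s_{28} = 5; s_{29} = 2; s_{30} = 7; s_{31} = 9; s_{32} = 16; s_{33} = 8; s_{34} = 7; s_{35} = 15; s_{36} = 5; s_{37} = 3.
Since (s_{36}, s_{37}) = (s_0, s_1) = (5, 3) (two consecutive terms determine the rest), the sequence is periodic with period 36.
(11048 - 0) mod 36 = 32, so s_{11048} = s_{32} = 16.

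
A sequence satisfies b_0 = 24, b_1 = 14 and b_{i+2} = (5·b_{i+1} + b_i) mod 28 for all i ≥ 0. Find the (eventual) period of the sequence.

Listing terms: b_0 = 24,  b_1 = 14,  b_2 = 10,  b_3 = 8,  b_4 = 22,  b_5 = 6,  b_6 = 24,  b_7 = 14.
Since (b_6, b_7) = (b_0, b_1) = (24, 14) (two consecutive terms determine the rest), the sequence is periodic with period 6.

6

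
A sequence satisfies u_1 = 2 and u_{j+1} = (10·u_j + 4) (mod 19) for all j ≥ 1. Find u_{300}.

0

We have u_1 = 2; u_2 = 5; u_3 = 16; u_4 = 12; u_5 = 10; u_6 = 9; u_7 = 18; u_8 = 13; u_9 = 1; u_{10} = 14; u_{11} = 11; u_{12} = 0; u_{13} = 4; u_{14} = 6; u_{15} = 7; u_{16} = 17; u_{17} = 3; u_{18} = 15; u_{19} = 2.
Since u_{19} = u_1 = 2, the sequence is periodic with period 18.
(300 - 1) mod 18 = 11, so u_{300} = u_{12} = 0.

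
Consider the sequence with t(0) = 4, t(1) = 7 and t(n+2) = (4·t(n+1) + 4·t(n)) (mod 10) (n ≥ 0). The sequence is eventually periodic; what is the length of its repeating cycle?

3

Computing terms: t(0) = 4; t(1) = 7; t(2) = 4; t(3) = 4; t(4) = 2; t(5) = 4; t(6) = 4.
Since (t(5), t(6)) = (t(2), t(3)) = (4, 4) (two consecutive terms determine the rest), the sequence is eventually periodic: after a pre-period of length 2 it cycles with period 3.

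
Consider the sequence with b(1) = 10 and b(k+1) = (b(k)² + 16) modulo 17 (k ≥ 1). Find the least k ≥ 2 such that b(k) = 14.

2

b(1) = 10, b(2) = 14, b(3) = 8, b(4) = 12, b(5) = 7, b(6) = 14.
Since b(6) = b(2) = 14, the sequence is eventually periodic: after a pre-period of length 1 it cycles with period 4.
The value 14 first appears (with k ≥ 2) at b(2).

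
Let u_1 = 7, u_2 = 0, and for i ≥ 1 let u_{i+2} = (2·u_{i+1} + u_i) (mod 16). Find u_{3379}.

7

u_1 = 7,  u_2 = 0,  u_3 = 7,  u_4 = 14,  u_5 = 3,  u_6 = 4,  u_7 = 11,  u_8 = 10,  u_9 = 15,  u_{10} = 8,  u_{11} = 15,  u_{12} = 6,  u_{13} = 11,  u_{14} = 12,  u_{15} = 3,  u_{16} = 2,  u_{17} = 7,  u_{18} = 0.
The sequence repeats with period 16.
So u_{3379} = u_{1 + ((3379-1) mod 16)} = u_3 = 7.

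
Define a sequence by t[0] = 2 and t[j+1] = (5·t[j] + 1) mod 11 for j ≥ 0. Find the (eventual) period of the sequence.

5

Computing terms: t[0] = 2; t[1] = 0; t[2] = 1; t[3] = 6; t[4] = 9; t[5] = 2.
Since t[5] = t[0] = 2, the sequence is periodic with period 5.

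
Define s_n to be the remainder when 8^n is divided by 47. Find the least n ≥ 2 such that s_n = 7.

4

Listing terms: s_1 = 8,  s_2 = 17,  s_3 = 42,  s_4 = 7,  s_5 = 9,  s_6 = 25,  s_7 = 12,  s_8 = 2,  s_9 = 16,  s_{10} = 34,  s_{11} = 37,  s_{12} = 14,  s_{13} = 18,  s_{14} = 3,  s_{15} = 24,  s_{16} = 4,  s_{17} = 32,  s_{18} = 21,  s_{19} = 27,  s_{20} = 28,  s_{21} = 36,  s_{22} = 6,  s_{23} = 1,  s_{24} = 8.
Since s_{24} = s_1 = 8, the sequence is periodic with period 23.
The value 7 first appears (with n ≥ 2) at s_4.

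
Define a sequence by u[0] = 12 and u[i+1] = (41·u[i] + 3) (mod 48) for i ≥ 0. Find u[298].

18

Listing terms: u[0] = 12, u[1] = 15, u[2] = 42, u[3] = 45, u[4] = 24, u[5] = 27, u[6] = 6, u[7] = 9, u[8] = 36, u[9] = 39, u[10] = 18, u[11] = 21, u[12] = 0, u[13] = 3, u[14] = 30, u[15] = 33, u[16] = 12.
Since u[16] = u[0] = 12, the sequence is periodic with period 16.
(298 - 0) mod 16 = 10, so u[298] = u[10] = 18.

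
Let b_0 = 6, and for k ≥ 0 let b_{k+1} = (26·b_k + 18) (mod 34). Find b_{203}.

28

b_0 = 6,  b_1 = 4,  b_2 = 20,  b_3 = 28,  b_4 = 32,  b_5 = 0,  b_6 = 18,  b_7 = 10,  b_8 = 6.
The sequence repeats with period 8.
So b_{203} = b_{0 + ((203-0) mod 8)} = b_3 = 28.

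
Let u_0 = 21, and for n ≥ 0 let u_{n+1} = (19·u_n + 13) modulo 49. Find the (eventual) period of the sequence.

Computing terms: u_0 = 21, u_1 = 20, u_2 = 1, u_3 = 32, u_4 = 33, u_5 = 3, u_6 = 21.
Since u_6 = u_0 = 21, the sequence is periodic with period 6.

6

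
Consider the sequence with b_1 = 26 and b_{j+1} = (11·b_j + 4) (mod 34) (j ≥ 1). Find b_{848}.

We have b_1 = 26, b_2 = 18, b_3 = 32, b_4 = 16, b_5 = 10, b_6 = 12, b_7 = 0, b_8 = 4, b_9 = 14, b_{10} = 22, b_{11} = 8, b_{12} = 24, b_{13} = 30, b_{14} = 28, b_{15} = 6, b_{16} = 2, b_{17} = 26.
Since b_{17} = b_1 = 26, the sequence is periodic with period 16.
(848 - 1) mod 16 = 15, so b_{848} = b_{16} = 2.

2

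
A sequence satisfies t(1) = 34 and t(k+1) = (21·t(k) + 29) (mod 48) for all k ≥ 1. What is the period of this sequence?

16

Computing terms: t(1) = 34; t(2) = 23; t(3) = 32; t(4) = 29; t(5) = 14; t(6) = 35; t(7) = 44; t(8) = 41; t(9) = 26; t(10) = 47; t(11) = 8; t(12) = 5; t(13) = 38; t(14) = 11; t(15) = 20; t(16) = 17; t(17) = 2; t(18) = 23.
Since t(18) = t(2) = 23, the sequence is eventually periodic: after a pre-period of length 1 it cycles with period 16.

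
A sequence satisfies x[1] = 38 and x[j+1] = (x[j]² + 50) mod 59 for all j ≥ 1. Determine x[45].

Listing terms: x[1] = 38,  x[2] = 19,  x[3] = 57,  x[4] = 54,  x[5] = 16,  x[6] = 11,  x[7] = 53,  x[8] = 27,  x[9] = 12,  x[10] = 17,  x[11] = 44,  x[12] = 39,  x[13] = 37,  x[14] = 3,  x[15] = 0,  x[16] = 50,  x[17] = 13,  x[18] = 42,  x[19] = 44.
Since x[19] = x[11] = 44, the sequence is eventually periodic: after a pre-period of length 10 it cycles with period 8.
For j ≥ 11, x[j] depends only on (j - 11) mod 8. (45 - 11) mod 8 = 2, so x[45] = x[13] = 37.

37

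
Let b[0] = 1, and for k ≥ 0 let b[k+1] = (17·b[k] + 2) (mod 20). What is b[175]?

We have b[0] = 1,  b[1] = 19,  b[2] = 5,  b[3] = 7,  b[4] = 1.
The sequence repeats with period 4.
(175 - 0) mod 4 = 3, so b[175] = b[3] = 7.

7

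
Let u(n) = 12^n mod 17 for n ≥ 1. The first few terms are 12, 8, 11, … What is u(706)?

u(1) = 12; u(2) = 8; u(3) = 11; u(4) = 13; u(5) = 3; u(6) = 2; u(7) = 7; u(8) = 16; u(9) = 5; u(10) = 9; u(11) = 6; u(12) = 4; u(13) = 14; u(14) = 15; u(15) = 10; u(16) = 1; u(17) = 12.
Since u(17) = u(1) = 12, the sequence is periodic with period 16.
(706 - 1) mod 16 = 1, so u(706) = u(2) = 8.

8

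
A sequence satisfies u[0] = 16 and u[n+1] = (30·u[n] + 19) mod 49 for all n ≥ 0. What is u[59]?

We have u[0] = 16,  u[1] = 9,  u[2] = 44,  u[3] = 16.
Since u[3] = u[0] = 16, the sequence is periodic with period 3.
So u[59] = u[0 + ((59-0) mod 3)] = u[2] = 44.

44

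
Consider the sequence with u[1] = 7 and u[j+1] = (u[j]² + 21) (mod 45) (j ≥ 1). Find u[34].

7

Listing terms: u[1] = 7,  u[2] = 25,  u[3] = 16,  u[4] = 7.
Since u[4] = u[1] = 7, the sequence is periodic with period 3.
(34 - 1) mod 3 = 0, so u[34] = u[1] = 7.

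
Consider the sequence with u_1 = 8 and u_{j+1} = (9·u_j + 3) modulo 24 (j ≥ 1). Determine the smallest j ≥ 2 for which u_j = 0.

Listing terms: u_1 = 8, u_2 = 3, u_3 = 6, u_4 = 9, u_5 = 12, u_6 = 15, u_7 = 18, u_8 = 21, u_9 = 0, u_{10} = 3.
Since u_{10} = u_2 = 3, the sequence is eventually periodic: after a pre-period of length 1 it cycles with period 8.
The value 0 first appears (with j ≥ 2) at u_9.

9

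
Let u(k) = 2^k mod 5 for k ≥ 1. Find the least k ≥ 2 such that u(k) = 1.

u(1) = 2,  u(2) = 4,  u(3) = 3,  u(4) = 1,  u(5) = 2.
The sequence repeats with period 4.
The value 1 first appears (with k ≥ 2) at u(4).

4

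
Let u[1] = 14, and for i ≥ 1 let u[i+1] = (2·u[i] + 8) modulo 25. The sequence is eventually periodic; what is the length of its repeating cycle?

20

We have u[1] = 14; u[2] = 11; u[3] = 5; u[4] = 18; u[5] = 19; u[6] = 21; u[7] = 0; u[8] = 8; u[9] = 24; u[10] = 6; u[11] = 20; u[12] = 23; u[13] = 4; u[14] = 16; u[15] = 15; u[16] = 13; u[17] = 9; u[18] = 1; u[19] = 10; u[20] = 3; u[21] = 14.
The sequence repeats with period 20.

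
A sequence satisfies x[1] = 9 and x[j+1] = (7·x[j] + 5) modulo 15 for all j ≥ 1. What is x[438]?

x[1] = 9,  x[2] = 8,  x[3] = 1,  x[4] = 12,  x[5] = 14,  x[6] = 13,  x[7] = 6,  x[8] = 2,  x[9] = 4,  x[10] = 3,  x[11] = 11,  x[12] = 7,  x[13] = 9.
Since x[13] = x[1] = 9, the sequence is periodic with period 12.
So x[438] = x[1 + ((438-1) mod 12)] = x[6] = 13.

13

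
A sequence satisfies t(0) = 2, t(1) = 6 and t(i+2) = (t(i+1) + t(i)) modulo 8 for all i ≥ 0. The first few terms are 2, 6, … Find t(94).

Computing terms: t(0) = 2,  t(1) = 6,  t(2) = 0,  t(3) = 6,  t(4) = 6,  t(5) = 4,  t(6) = 2,  t(7) = 6.
Since (t(6), t(7)) = (t(0), t(1)) = (2, 6) (two consecutive terms determine the rest), the sequence is periodic with period 6.
So t(94) = t(0 + ((94-0) mod 6)) = t(4) = 6.

6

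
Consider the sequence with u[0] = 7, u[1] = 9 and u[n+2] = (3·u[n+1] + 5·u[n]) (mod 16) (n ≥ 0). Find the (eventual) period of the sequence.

Listing terms: u[0] = 7, u[1] = 9, u[2] = 14, u[3] = 7, u[4] = 11, u[5] = 4, u[6] = 3, u[7] = 13, u[8] = 6, u[9] = 3, u[10] = 7, u[11] = 4, u[12] = 15, u[13] = 1, u[14] = 14, u[15] = 15, u[16] = 3, u[17] = 4, u[18] = 11, u[19] = 5, u[20] = 6, u[21] = 11, u[22] = 15, u[23] = 4, u[24] = 7, u[25] = 9.
The sequence repeats with period 24.

24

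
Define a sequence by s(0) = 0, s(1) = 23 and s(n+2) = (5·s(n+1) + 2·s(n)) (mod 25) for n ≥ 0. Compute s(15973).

Listing terms: s(0) = 0, s(1) = 23, s(2) = 15, s(3) = 21, s(4) = 10, s(5) = 17, s(6) = 5, s(7) = 9, s(8) = 5, s(9) = 18, s(10) = 0, s(11) = 11, s(12) = 5, s(13) = 22, s(14) = 20, s(15) = 19, s(16) = 10, s(17) = 13, s(18) = 10, s(19) = 1, s(20) = 0, s(21) = 2, s(22) = 10, s(23) = 4, s(24) = 15, s(25) = 8, s(26) = 20, s(27) = 16, s(28) = 20, s(29) = 7, s(30) = 0, s(31) = 14, s(32) = 20, s(33) = 3, s(34) = 5, s(35) = 6, s(36) = 15, s(37) = 12, s(38) = 15, s(39) = 24, s(40) = 0, s(41) = 23.
Since (s(40), s(41)) = (s(0), s(1)) = (0, 23) (two consecutive terms determine the rest), the sequence is periodic with period 40.
(15973 - 0) mod 40 = 13, so s(15973) = s(13) = 22.

22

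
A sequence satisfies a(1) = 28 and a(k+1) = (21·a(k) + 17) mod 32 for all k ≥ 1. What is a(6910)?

17

a(1) = 28, a(2) = 29, a(3) = 18, a(4) = 11, a(5) = 24, a(6) = 9, a(7) = 14, a(8) = 23, a(9) = 20, a(10) = 21, a(11) = 10, a(12) = 3, a(13) = 16, a(14) = 1, a(15) = 6, a(16) = 15, a(17) = 12, a(18) = 13, a(19) = 2, a(20) = 27, a(21) = 8, a(22) = 25, a(23) = 30, a(24) = 7, a(25) = 4, a(26) = 5, a(27) = 26, a(28) = 19, a(29) = 0, a(30) = 17, a(31) = 22, a(32) = 31, a(33) = 28.
Since a(33) = a(1) = 28, the sequence is periodic with period 32.
So a(6910) = a(1 + ((6910-1) mod 32)) = a(30) = 17.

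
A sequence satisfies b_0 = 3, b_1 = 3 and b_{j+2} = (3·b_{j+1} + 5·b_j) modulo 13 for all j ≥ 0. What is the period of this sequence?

b_0 = 3,  b_1 = 3,  b_2 = 11,  b_3 = 9,  b_4 = 4,  b_5 = 5,  b_6 = 9,  b_7 = 0,  b_8 = 6,  b_9 = 5,  b_{10} = 6,  b_{11} = 4,  b_{12} = 3,  b_{13} = 3.
The sequence repeats with period 12.

12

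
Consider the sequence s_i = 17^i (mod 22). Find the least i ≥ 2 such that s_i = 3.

Listing terms: s_1 = 17; s_2 = 3; s_3 = 7; s_4 = 9; s_5 = 21; s_6 = 5; s_7 = 19; s_8 = 15; s_9 = 13; s_{10} = 1; s_{11} = 17.
Since s_{11} = s_1 = 17, the sequence is periodic with period 10.
The value 3 first appears (with i ≥ 2) at s_2.

2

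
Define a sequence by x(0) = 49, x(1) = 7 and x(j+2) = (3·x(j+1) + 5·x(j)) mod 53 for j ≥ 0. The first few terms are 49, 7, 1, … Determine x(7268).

Listing terms: x(0) = 49; x(1) = 7; x(2) = 1; x(3) = 38; x(4) = 13; x(5) = 17; x(6) = 10; x(7) = 9; x(8) = 24; x(9) = 11; x(10) = 47; x(11) = 37; x(12) = 28; x(13) = 4; x(14) = 46; x(15) = 52; x(16) = 15; x(17) = 40; x(18) = 36; x(19) = 43; x(20) = 44; x(21) = 29; x(22) = 42; x(23) = 6; x(24) = 16; x(25) = 25; x(26) = 49; x(27) = 7.
Since (x(26), x(27)) = (x(0), x(1)) = (49, 7) (two consecutive terms determine the rest), the sequence is periodic with period 26.
So x(7268) = x(0 + ((7268-0) mod 26)) = x(14) = 46.

46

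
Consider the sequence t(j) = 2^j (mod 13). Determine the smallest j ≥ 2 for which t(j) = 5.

t(1) = 2; t(2) = 4; t(3) = 8; t(4) = 3; t(5) = 6; t(6) = 12; t(7) = 11; t(8) = 9; t(9) = 5; t(10) = 10; t(11) = 7; t(12) = 1; t(13) = 2.
Since t(13) = t(1) = 2, the sequence is periodic with period 12.
The value 5 first appears (with j ≥ 2) at t(9).

9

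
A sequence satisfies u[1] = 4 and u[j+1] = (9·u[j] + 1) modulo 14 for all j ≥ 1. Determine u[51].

We have u[1] = 4, u[2] = 9, u[3] = 12, u[4] = 11, u[5] = 2, u[6] = 5, u[7] = 4.
The sequence repeats with period 6.
So u[51] = u[1 + ((51-1) mod 6)] = u[3] = 12.

12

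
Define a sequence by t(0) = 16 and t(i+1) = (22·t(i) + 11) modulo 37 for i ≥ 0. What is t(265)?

2

t(0) = 16; t(1) = 30; t(2) = 5; t(3) = 10; t(4) = 9; t(5) = 24; t(6) = 21; t(7) = 29; t(8) = 20; t(9) = 7; t(10) = 17; t(11) = 15; t(12) = 8; t(13) = 2; t(14) = 18; t(15) = 0; t(16) = 11; t(17) = 31; t(18) = 27; t(19) = 13; t(20) = 1; t(21) = 33; t(22) = 34; t(23) = 19; t(24) = 22; t(25) = 14; t(26) = 23; t(27) = 36; t(28) = 26; t(29) = 28; t(30) = 35; t(31) = 4; t(32) = 25; t(33) = 6; t(34) = 32; t(35) = 12; t(36) = 16.
The sequence repeats with period 36.
(265 - 0) mod 36 = 13, so t(265) = t(13) = 2.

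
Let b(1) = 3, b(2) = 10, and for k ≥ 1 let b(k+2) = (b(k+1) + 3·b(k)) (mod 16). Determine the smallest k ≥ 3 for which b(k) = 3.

3

Computing terms: b(1) = 3, b(2) = 10, b(3) = 3, b(4) = 1, b(5) = 10, b(6) = 13, b(7) = 11, b(8) = 2, b(9) = 3, b(10) = 9, b(11) = 2, b(12) = 13, b(13) = 3, b(14) = 10.
Since (b(13), b(14)) = (b(1), b(2)) = (3, 10) (two consecutive terms determine the rest), the sequence is periodic with period 12.
The value 3 first appears (with k ≥ 3) at b(3).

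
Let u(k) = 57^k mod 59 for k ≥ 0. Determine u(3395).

We have u(0) = 1, u(1) = 57, u(2) = 4, u(3) = 51, u(4) = 16, u(5) = 27, u(6) = 5, u(7) = 49, u(8) = 20, u(9) = 19, u(10) = 21, u(11) = 17, u(12) = 25, u(13) = 9, u(14) = 41, u(15) = 36, u(16) = 46, u(17) = 26, u(18) = 7, u(19) = 45, u(20) = 28, u(21) = 3, u(22) = 53, u(23) = 12, u(24) = 35, u(25) = 48, u(26) = 22, u(27) = 15, u(28) = 29, u(29) = 1.
The sequence repeats with period 29.
So u(3395) = u(0 + ((3395-0) mod 29)) = u(2) = 4.

4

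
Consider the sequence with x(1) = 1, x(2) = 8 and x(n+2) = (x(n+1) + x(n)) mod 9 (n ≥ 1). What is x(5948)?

Computing terms: x(1) = 1; x(2) = 8; x(3) = 0; x(4) = 8; x(5) = 8; x(6) = 7; x(7) = 6; x(8) = 4; x(9) = 1; x(10) = 5; x(11) = 6; x(12) = 2; x(13) = 8; x(14) = 1; x(15) = 0; x(16) = 1; x(17) = 1; x(18) = 2; x(19) = 3; x(20) = 5; x(21) = 8; x(22) = 4; x(23) = 3; x(24) = 7; x(25) = 1; x(26) = 8.
The sequence repeats with period 24.
So x(5948) = x(1 + ((5948-1) mod 24)) = x(20) = 5.

5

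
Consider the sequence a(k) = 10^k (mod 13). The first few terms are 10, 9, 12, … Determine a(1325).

4

a(1) = 10; a(2) = 9; a(3) = 12; a(4) = 3; a(5) = 4; a(6) = 1; a(7) = 10.
Since a(7) = a(1) = 10, the sequence is periodic with period 6.
(1325 - 1) mod 6 = 4, so a(1325) = a(5) = 4.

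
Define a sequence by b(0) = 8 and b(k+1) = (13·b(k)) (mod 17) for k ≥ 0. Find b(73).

2

We have b(0) = 8,  b(1) = 2,  b(2) = 9,  b(3) = 15,  b(4) = 8.
The sequence repeats with period 4.
So b(73) = b(0 + ((73-0) mod 4)) = b(1) = 2.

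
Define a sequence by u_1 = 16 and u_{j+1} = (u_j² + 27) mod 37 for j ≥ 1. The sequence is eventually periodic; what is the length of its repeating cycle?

5

Computing terms: u_1 = 16,  u_2 = 24,  u_3 = 11,  u_4 = 0,  u_5 = 27,  u_6 = 16.
The sequence repeats with period 5.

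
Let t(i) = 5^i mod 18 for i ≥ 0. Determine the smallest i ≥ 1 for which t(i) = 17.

Listing terms: t(0) = 1,  t(1) = 5,  t(2) = 7,  t(3) = 17,  t(4) = 13,  t(5) = 11,  t(6) = 1.
Since t(6) = t(0) = 1, the sequence is periodic with period 6.
The value 17 first appears (with i ≥ 1) at t(3).

3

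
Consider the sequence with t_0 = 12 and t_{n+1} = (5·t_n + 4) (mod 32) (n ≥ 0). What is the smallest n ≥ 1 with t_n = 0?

1

t_0 = 12,  t_1 = 0,  t_2 = 4,  t_3 = 24,  t_4 = 28,  t_5 = 16,  t_6 = 20,  t_7 = 8,  t_8 = 12.
Since t_8 = t_0 = 12, the sequence is periodic with period 8.
The value 0 first appears (with n ≥ 1) at t_1.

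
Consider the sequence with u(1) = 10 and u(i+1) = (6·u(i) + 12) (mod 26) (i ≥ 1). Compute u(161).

0

Computing terms: u(1) = 10, u(2) = 20, u(3) = 2, u(4) = 24, u(5) = 0, u(6) = 12, u(7) = 6, u(8) = 22, u(9) = 14, u(10) = 18, u(11) = 16, u(12) = 4, u(13) = 10.
The sequence repeats with period 12.
(161 - 1) mod 12 = 4, so u(161) = u(5) = 0.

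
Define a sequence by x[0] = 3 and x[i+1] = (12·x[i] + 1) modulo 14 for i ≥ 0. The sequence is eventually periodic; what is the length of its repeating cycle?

Computing terms: x[0] = 3,  x[1] = 9,  x[2] = 11,  x[3] = 7,  x[4] = 1,  x[5] = 13,  x[6] = 3.
The sequence repeats with period 6.

6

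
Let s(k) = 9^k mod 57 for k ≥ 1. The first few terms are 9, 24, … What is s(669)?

45

Computing terms: s(1) = 9, s(2) = 24, s(3) = 45, s(4) = 6, s(5) = 54, s(6) = 30, s(7) = 42, s(8) = 36, s(9) = 39, s(10) = 9.
Since s(10) = s(1) = 9, the sequence is periodic with period 9.
So s(669) = s(1 + ((669-1) mod 9)) = s(3) = 45.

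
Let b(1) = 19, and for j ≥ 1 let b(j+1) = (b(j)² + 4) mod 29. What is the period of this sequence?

b(1) = 19,  b(2) = 17,  b(3) = 3,  b(4) = 13,  b(5) = 28,  b(6) = 5,  b(7) = 0,  b(8) = 4,  b(9) = 20,  b(10) = 27,  b(11) = 8,  b(12) = 10,  b(13) = 17.
Since b(13) = b(2) = 17, the sequence is eventually periodic: after a pre-period of length 1 it cycles with period 11.

11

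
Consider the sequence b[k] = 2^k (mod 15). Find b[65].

b[1] = 2; b[2] = 4; b[3] = 8; b[4] = 1; b[5] = 2.
The sequence repeats with period 4.
So b[65] = b[1 + ((65-1) mod 4)] = b[1] = 2.

2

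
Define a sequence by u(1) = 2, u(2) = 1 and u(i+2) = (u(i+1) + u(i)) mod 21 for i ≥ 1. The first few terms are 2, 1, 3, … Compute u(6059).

18

Computing terms: u(1) = 2, u(2) = 1, u(3) = 3, u(4) = 4, u(5) = 7, u(6) = 11, u(7) = 18, u(8) = 8, u(9) = 5, u(10) = 13, u(11) = 18, u(12) = 10, u(13) = 7, u(14) = 17, u(15) = 3, u(16) = 20, u(17) = 2, u(18) = 1.
Since (u(17), u(18)) = (u(1), u(2)) = (2, 1) (two consecutive terms determine the rest), the sequence is periodic with period 16.
So u(6059) = u(1 + ((6059-1) mod 16)) = u(11) = 18.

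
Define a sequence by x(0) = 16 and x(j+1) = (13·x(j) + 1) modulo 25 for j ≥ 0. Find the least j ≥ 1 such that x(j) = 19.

Computing terms: x(0) = 16, x(1) = 9, x(2) = 18, x(3) = 10, x(4) = 6, x(5) = 4, x(6) = 3, x(7) = 15, x(8) = 21, x(9) = 24, x(10) = 13, x(11) = 20, x(12) = 11, x(13) = 19, x(14) = 23, x(15) = 0, x(16) = 1, x(17) = 14, x(18) = 8, x(19) = 5, x(20) = 16.
Since x(20) = x(0) = 16, the sequence is periodic with period 20.
The value 19 first appears (with j ≥ 1) at x(13).

13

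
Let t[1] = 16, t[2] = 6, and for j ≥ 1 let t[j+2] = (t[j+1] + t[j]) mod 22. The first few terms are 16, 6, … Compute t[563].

0

t[1] = 16, t[2] = 6, t[3] = 0, t[4] = 6, t[5] = 6, t[6] = 12, t[7] = 18, t[8] = 8, t[9] = 4, t[10] = 12, t[11] = 16, t[12] = 6.
The sequence repeats with period 10.
(563 - 1) mod 10 = 2, so t[563] = t[3] = 0.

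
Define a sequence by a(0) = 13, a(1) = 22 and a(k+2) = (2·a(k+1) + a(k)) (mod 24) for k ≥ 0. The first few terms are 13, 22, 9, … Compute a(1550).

21

a(0) = 13,  a(1) = 22,  a(2) = 9,  a(3) = 16,  a(4) = 17,  a(5) = 2,  a(6) = 21,  a(7) = 20,  a(8) = 13,  a(9) = 22.
Since (a(8), a(9)) = (a(0), a(1)) = (13, 22) (two consecutive terms determine the rest), the sequence is periodic with period 8.
So a(1550) = a(0 + ((1550-0) mod 8)) = a(6) = 21.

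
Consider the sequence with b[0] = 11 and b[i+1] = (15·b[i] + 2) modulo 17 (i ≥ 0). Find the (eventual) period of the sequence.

Computing terms: b[0] = 11; b[1] = 14; b[2] = 8; b[3] = 3; b[4] = 13; b[5] = 10; b[6] = 16; b[7] = 4; b[8] = 11.
The sequence repeats with period 8.

8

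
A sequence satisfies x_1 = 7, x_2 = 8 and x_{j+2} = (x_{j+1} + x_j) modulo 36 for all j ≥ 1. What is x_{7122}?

We have x_1 = 7,  x_2 = 8,  x_3 = 15,  x_4 = 23,  x_5 = 2,  x_6 = 25,  x_7 = 27,  x_8 = 16,  x_9 = 7,  x_{10} = 23,  x_{11} = 30,  x_{12} = 17,  x_{13} = 11,  x_{14} = 28,  x_{15} = 3,  x_{16} = 31,  x_{17} = 34,  x_{18} = 29,  x_{19} = 27,  x_{20} = 20,  x_{21} = 11,  x_{22} = 31,  x_{23} = 6,  x_{24} = 1,  x_{25} = 7,  x_{26} = 8.
The sequence repeats with period 24.
So x_{7122} = x_{1 + ((7122-1) mod 24)} = x_{18} = 29.

29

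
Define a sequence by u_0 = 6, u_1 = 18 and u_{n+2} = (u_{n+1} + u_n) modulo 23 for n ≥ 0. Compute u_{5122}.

Listing terms: u_0 = 6; u_1 = 18; u_2 = 1; u_3 = 19; u_4 = 20; u_5 = 16; u_6 = 13; u_7 = 6; u_8 = 19; u_9 = 2; u_{10} = 21; u_{11} = 0; u_{12} = 21; u_{13} = 21; u_{14} = 19; u_{15} = 17; u_{16} = 13; u_{17} = 7; u_{18} = 20; u_{19} = 4; u_{20} = 1; u_{21} = 5; u_{22} = 6; u_{23} = 11; u_{24} = 17; u_{25} = 5; u_{26} = 22; u_{27} = 4; u_{28} = 3; u_{29} = 7; u_{30} = 10; u_{31} = 17; u_{32} = 4; u_{33} = 21; u_{34} = 2; u_{35} = 0; u_{36} = 2; u_{37} = 2; u_{38} = 4; u_{39} = 6; u_{40} = 10; u_{41} = 16; u_{42} = 3; u_{43} = 19; u_{44} = 22; u_{45} = 18; u_{46} = 17; u_{47} = 12; u_{48} = 6; u_{49} = 18.
The sequence repeats with period 48.
(5122 - 0) mod 48 = 34, so u_{5122} = u_{34} = 2.

2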